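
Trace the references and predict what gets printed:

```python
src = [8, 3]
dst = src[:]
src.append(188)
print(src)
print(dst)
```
[8, 3, 188]
[8, 3]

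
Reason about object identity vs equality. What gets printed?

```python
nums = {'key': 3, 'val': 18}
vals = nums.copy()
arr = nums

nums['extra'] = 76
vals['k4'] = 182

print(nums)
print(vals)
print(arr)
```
{'key': 3, 'val': 18, 'extra': 76}
{'key': 3, 'val': 18, 'k4': 182}
{'key': 3, 'val': 18, 'extra': 76}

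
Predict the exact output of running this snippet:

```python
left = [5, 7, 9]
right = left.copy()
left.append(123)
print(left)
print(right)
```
[5, 7, 9, 123]
[5, 7, 9]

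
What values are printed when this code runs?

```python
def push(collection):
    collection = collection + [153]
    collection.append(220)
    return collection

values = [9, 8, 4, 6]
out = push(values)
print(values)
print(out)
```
[9, 8, 4, 6]
[9, 8, 4, 6, 153, 220]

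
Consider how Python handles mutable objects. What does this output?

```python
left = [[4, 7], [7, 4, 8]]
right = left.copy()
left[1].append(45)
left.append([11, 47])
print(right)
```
[[4, 7], [7, 4, 8, 45]]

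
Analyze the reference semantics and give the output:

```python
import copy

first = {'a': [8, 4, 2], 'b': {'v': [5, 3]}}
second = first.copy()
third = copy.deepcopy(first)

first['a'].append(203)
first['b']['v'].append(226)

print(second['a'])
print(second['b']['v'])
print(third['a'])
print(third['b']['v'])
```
[8, 4, 2, 203]
[5, 3, 226]
[8, 4, 2]
[5, 3]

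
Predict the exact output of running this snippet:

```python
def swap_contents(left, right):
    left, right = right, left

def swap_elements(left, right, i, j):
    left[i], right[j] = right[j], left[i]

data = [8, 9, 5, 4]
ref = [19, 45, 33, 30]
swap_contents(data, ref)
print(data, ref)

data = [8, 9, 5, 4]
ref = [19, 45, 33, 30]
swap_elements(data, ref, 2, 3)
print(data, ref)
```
[8, 9, 5, 4] [19, 45, 33, 30]
[8, 9, 30, 4] [19, 45, 33, 5]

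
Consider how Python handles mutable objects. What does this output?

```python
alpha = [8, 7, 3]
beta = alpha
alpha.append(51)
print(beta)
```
[8, 7, 3, 51]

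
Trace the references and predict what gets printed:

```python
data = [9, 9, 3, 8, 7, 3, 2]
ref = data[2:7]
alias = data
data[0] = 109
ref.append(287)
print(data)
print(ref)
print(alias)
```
[109, 9, 3, 8, 7, 3, 2]
[3, 8, 7, 3, 2, 287]
[109, 9, 3, 8, 7, 3, 2]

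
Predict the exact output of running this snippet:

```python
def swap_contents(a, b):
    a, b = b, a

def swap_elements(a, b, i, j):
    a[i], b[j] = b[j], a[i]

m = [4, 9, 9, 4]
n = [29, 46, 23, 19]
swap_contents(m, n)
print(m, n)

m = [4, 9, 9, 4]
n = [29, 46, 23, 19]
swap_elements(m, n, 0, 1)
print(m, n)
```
[4, 9, 9, 4] [29, 46, 23, 19]
[46, 9, 9, 4] [29, 4, 23, 19]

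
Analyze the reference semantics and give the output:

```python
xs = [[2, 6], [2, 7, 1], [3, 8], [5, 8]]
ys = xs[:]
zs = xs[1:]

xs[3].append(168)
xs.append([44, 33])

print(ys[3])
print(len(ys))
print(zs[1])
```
[5, 8, 168]
4
[3, 8]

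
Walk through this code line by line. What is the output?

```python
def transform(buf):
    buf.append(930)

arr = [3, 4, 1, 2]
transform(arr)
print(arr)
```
[3, 4, 1, 2, 930]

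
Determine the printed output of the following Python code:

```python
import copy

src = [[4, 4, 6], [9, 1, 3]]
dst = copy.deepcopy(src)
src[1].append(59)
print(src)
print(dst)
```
[[4, 4, 6], [9, 1, 3, 59]]
[[4, 4, 6], [9, 1, 3]]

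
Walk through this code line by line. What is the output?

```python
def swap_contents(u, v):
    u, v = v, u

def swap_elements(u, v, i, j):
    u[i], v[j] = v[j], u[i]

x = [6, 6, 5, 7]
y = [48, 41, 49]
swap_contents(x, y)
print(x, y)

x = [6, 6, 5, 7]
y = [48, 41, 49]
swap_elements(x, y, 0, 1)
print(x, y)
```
[6, 6, 5, 7] [48, 41, 49]
[41, 6, 5, 7] [48, 6, 49]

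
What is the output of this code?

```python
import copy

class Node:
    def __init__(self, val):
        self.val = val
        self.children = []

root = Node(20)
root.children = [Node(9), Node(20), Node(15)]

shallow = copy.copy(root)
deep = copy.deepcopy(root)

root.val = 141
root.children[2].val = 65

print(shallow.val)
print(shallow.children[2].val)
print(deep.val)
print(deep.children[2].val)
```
20
65
20
15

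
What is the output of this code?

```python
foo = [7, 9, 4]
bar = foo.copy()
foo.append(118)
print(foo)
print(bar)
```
[7, 9, 4, 118]
[7, 9, 4]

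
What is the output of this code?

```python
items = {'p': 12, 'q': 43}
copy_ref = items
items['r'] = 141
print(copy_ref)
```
{'p': 12, 'q': 43, 'r': 141}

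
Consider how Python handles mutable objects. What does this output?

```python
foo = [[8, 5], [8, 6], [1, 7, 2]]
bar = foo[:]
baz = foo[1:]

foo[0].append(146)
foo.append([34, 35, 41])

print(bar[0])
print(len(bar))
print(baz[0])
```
[8, 5, 146]
3
[8, 6]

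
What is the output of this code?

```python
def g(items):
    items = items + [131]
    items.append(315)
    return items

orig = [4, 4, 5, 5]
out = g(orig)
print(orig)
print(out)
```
[4, 4, 5, 5]
[4, 4, 5, 5, 131, 315]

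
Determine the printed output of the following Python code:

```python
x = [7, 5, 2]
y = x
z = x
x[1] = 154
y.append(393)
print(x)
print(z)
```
[7, 154, 2, 393]
[7, 154, 2, 393]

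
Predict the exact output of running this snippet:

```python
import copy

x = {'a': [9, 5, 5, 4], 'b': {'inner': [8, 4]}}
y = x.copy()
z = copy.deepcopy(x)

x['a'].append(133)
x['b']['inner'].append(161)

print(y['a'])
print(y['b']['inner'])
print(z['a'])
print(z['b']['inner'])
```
[9, 5, 5, 4, 133]
[8, 4, 161]
[9, 5, 5, 4]
[8, 4]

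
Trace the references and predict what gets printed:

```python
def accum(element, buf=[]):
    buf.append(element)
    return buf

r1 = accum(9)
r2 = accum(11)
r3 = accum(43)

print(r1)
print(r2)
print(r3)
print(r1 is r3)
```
[9, 11, 43]
[9, 11, 43]
[9, 11, 43]
True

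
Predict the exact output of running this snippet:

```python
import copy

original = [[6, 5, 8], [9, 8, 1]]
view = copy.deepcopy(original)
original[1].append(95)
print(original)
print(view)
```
[[6, 5, 8], [9, 8, 1, 95]]
[[6, 5, 8], [9, 8, 1]]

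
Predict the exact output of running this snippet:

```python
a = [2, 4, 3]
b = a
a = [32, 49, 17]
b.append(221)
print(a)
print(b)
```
[32, 49, 17]
[2, 4, 3, 221]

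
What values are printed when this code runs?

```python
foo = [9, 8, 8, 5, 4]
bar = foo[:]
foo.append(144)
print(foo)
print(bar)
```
[9, 8, 8, 5, 4, 144]
[9, 8, 8, 5, 4]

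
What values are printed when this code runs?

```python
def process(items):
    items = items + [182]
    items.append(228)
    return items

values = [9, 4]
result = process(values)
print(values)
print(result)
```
[9, 4]
[9, 4, 182, 228]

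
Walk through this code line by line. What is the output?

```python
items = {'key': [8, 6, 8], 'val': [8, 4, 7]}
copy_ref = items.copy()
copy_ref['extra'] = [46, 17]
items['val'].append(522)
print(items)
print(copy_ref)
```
{'key': [8, 6, 8], 'val': [8, 4, 7, 522]}
{'key': [8, 6, 8], 'val': [8, 4, 7, 522], 'extra': [46, 17]}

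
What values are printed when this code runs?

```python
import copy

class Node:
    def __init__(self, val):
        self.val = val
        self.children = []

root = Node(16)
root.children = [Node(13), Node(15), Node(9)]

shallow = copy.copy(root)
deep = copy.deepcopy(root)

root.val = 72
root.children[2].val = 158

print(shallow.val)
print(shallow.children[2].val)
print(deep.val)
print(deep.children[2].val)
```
16
158
16
9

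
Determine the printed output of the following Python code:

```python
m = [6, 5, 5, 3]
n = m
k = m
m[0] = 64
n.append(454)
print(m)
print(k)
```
[64, 5, 5, 3, 454]
[64, 5, 5, 3, 454]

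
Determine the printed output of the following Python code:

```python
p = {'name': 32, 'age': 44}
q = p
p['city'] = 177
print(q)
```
{'name': 32, 'age': 44, 'city': 177}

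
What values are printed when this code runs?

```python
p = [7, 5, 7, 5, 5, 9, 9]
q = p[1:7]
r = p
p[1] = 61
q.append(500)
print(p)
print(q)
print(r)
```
[7, 61, 7, 5, 5, 9, 9]
[5, 7, 5, 5, 9, 9, 500]
[7, 61, 7, 5, 5, 9, 9]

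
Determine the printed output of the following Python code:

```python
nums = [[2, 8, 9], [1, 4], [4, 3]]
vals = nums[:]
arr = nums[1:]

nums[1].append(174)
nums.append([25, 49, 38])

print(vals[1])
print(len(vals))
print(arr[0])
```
[1, 4, 174]
3
[1, 4, 174]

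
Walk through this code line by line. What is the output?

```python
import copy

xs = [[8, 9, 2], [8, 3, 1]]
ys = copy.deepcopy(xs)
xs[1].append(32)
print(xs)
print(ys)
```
[[8, 9, 2], [8, 3, 1, 32]]
[[8, 9, 2], [8, 3, 1]]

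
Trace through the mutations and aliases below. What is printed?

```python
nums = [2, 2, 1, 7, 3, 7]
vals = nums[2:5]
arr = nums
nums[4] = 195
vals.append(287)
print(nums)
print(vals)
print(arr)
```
[2, 2, 1, 7, 195, 7]
[1, 7, 3, 287]
[2, 2, 1, 7, 195, 7]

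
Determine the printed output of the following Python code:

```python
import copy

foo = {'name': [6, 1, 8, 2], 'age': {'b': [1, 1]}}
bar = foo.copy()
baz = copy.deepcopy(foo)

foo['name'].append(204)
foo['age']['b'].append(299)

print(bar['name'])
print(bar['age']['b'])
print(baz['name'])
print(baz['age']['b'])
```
[6, 1, 8, 2, 204]
[1, 1, 299]
[6, 1, 8, 2]
[1, 1]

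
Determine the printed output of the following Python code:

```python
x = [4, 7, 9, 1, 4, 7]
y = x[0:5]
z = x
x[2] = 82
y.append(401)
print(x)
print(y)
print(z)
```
[4, 7, 82, 1, 4, 7]
[4, 7, 9, 1, 4, 401]
[4, 7, 82, 1, 4, 7]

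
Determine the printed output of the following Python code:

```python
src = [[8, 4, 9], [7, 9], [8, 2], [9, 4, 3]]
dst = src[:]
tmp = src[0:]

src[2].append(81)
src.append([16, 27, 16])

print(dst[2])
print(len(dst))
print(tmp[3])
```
[8, 2, 81]
4
[9, 4, 3]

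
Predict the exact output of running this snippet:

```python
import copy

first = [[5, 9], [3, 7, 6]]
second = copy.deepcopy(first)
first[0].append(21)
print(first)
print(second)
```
[[5, 9, 21], [3, 7, 6]]
[[5, 9], [3, 7, 6]]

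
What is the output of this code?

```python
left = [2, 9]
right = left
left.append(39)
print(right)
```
[2, 9, 39]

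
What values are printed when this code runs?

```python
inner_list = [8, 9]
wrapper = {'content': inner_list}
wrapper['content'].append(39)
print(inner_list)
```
[8, 9, 39]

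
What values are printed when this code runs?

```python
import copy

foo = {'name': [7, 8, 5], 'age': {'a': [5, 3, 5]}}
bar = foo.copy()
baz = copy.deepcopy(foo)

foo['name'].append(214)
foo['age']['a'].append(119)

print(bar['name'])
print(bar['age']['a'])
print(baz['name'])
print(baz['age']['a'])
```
[7, 8, 5, 214]
[5, 3, 5, 119]
[7, 8, 5]
[5, 3, 5]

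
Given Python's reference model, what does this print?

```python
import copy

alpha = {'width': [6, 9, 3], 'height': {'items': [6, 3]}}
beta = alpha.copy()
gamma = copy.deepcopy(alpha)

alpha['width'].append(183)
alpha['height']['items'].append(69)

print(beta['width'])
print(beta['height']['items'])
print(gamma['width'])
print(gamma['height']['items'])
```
[6, 9, 3, 183]
[6, 3, 69]
[6, 9, 3]
[6, 3]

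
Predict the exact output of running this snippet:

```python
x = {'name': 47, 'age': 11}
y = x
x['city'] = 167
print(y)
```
{'name': 47, 'age': 11, 'city': 167}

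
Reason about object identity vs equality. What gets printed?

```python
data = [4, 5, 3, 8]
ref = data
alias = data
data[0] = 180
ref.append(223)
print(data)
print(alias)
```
[180, 5, 3, 8, 223]
[180, 5, 3, 8, 223]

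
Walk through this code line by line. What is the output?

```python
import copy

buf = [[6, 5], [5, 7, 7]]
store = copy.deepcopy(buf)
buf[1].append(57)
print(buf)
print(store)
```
[[6, 5], [5, 7, 7, 57]]
[[6, 5], [5, 7, 7]]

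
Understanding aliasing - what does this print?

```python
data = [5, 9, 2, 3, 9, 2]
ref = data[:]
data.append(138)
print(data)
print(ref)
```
[5, 9, 2, 3, 9, 2, 138]
[5, 9, 2, 3, 9, 2]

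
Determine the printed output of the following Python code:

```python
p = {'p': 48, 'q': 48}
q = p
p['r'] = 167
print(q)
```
{'p': 48, 'q': 48, 'r': 167}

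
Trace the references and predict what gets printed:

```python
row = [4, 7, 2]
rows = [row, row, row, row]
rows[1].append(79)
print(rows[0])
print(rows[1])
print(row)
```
[4, 7, 2, 79]
[4, 7, 2, 79]
[4, 7, 2, 79]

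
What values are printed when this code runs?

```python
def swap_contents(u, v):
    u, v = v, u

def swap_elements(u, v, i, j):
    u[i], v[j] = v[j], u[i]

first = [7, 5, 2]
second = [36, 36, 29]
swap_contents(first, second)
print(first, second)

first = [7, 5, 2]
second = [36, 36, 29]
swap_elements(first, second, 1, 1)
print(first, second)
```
[7, 5, 2] [36, 36, 29]
[7, 36, 2] [36, 5, 29]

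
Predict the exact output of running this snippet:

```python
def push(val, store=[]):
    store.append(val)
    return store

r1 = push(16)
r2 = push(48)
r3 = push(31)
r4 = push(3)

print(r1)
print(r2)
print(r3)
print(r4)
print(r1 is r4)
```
[16, 48, 31, 3]
[16, 48, 31, 3]
[16, 48, 31, 3]
[16, 48, 31, 3]
True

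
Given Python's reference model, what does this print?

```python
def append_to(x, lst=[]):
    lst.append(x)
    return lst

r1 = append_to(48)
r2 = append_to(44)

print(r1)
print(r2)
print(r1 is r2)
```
[48, 44]
[48, 44]
True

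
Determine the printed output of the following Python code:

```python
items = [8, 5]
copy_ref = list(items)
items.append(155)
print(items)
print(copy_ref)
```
[8, 5, 155]
[8, 5]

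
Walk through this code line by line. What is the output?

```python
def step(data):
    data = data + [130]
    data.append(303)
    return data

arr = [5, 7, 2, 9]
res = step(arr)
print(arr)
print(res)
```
[5, 7, 2, 9]
[5, 7, 2, 9, 130, 303]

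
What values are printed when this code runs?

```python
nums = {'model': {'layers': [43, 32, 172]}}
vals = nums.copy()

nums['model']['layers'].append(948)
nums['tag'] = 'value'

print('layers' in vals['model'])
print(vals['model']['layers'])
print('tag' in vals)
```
True
[43, 32, 172, 948]
False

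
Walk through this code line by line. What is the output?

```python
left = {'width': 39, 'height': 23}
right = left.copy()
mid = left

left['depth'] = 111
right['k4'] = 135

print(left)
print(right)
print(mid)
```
{'width': 39, 'height': 23, 'depth': 111}
{'width': 39, 'height': 23, 'k4': 135}
{'width': 39, 'height': 23, 'depth': 111}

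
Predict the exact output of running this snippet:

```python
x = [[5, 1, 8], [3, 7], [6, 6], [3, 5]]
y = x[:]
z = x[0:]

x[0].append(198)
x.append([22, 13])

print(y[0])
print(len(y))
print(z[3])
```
[5, 1, 8, 198]
4
[3, 5]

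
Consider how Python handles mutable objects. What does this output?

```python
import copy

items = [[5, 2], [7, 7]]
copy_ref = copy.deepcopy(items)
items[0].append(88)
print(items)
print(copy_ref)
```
[[5, 2, 88], [7, 7]]
[[5, 2], [7, 7]]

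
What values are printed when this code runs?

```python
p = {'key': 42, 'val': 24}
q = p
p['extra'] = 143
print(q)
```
{'key': 42, 'val': 24, 'extra': 143}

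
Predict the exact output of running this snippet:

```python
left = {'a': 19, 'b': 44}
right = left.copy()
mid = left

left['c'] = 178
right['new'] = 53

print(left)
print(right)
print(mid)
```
{'a': 19, 'b': 44, 'c': 178}
{'a': 19, 'b': 44, 'new': 53}
{'a': 19, 'b': 44, 'c': 178}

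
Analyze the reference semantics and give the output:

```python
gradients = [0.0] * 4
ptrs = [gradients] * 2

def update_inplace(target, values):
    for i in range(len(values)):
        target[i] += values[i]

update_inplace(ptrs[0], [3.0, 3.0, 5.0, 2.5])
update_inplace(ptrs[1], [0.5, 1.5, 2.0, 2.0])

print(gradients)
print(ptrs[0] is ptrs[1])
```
[3.5, 4.5, 7.0, 4.5]
True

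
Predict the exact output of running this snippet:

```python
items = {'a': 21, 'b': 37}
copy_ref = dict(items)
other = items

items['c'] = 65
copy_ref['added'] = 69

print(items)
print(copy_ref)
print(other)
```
{'a': 21, 'b': 37, 'c': 65}
{'a': 21, 'b': 37, 'added': 69}
{'a': 21, 'b': 37, 'c': 65}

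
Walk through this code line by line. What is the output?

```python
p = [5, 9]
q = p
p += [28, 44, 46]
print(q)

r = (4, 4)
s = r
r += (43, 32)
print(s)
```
[5, 9, 28, 44, 46]
(4, 4)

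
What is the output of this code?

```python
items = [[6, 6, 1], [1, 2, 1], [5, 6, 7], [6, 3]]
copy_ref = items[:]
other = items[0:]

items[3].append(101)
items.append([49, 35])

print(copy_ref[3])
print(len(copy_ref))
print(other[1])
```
[6, 3, 101]
4
[1, 2, 1]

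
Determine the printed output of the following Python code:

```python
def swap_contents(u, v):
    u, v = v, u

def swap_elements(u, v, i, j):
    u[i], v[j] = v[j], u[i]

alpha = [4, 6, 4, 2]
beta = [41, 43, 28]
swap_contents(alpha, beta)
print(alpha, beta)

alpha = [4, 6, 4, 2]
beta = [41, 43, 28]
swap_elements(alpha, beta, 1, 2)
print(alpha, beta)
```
[4, 6, 4, 2] [41, 43, 28]
[4, 28, 4, 2] [41, 43, 6]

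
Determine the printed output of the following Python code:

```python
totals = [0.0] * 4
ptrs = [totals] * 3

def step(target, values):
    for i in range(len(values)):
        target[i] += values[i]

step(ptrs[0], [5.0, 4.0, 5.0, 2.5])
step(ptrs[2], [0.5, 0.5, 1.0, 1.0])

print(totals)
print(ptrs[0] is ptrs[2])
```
[5.5, 4.5, 6.0, 3.5]
True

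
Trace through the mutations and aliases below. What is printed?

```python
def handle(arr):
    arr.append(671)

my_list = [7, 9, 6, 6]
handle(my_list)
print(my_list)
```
[7, 9, 6, 6, 671]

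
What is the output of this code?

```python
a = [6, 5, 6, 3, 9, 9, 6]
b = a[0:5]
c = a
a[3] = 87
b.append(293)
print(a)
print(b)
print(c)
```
[6, 5, 6, 87, 9, 9, 6]
[6, 5, 6, 3, 9, 293]
[6, 5, 6, 87, 9, 9, 6]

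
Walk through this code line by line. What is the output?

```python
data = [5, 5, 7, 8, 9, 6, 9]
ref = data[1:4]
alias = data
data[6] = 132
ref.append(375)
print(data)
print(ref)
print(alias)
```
[5, 5, 7, 8, 9, 6, 132]
[5, 7, 8, 375]
[5, 5, 7, 8, 9, 6, 132]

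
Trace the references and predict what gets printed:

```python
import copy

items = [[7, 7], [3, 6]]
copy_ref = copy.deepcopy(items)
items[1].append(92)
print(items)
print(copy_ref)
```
[[7, 7], [3, 6, 92]]
[[7, 7], [3, 6]]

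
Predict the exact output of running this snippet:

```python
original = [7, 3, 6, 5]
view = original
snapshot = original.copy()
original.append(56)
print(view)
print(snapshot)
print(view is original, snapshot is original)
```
[7, 3, 6, 5, 56]
[7, 3, 6, 5]
True False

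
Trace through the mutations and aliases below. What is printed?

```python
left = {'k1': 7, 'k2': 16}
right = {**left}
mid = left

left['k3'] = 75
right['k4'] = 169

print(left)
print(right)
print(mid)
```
{'k1': 7, 'k2': 16, 'k3': 75}
{'k1': 7, 'k2': 16, 'k4': 169}
{'k1': 7, 'k2': 16, 'k3': 75}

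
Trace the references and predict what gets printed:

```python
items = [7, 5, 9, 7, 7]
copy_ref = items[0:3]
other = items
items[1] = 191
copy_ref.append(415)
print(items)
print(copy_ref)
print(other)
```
[7, 191, 9, 7, 7]
[7, 5, 9, 415]
[7, 191, 9, 7, 7]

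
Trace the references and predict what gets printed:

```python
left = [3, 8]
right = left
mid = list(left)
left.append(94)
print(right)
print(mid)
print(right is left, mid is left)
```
[3, 8, 94]
[3, 8]
True False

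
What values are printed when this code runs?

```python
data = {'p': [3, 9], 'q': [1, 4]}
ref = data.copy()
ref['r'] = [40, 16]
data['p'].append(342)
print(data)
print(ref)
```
{'p': [3, 9, 342], 'q': [1, 4]}
{'p': [3, 9, 342], 'q': [1, 4], 'r': [40, 16]}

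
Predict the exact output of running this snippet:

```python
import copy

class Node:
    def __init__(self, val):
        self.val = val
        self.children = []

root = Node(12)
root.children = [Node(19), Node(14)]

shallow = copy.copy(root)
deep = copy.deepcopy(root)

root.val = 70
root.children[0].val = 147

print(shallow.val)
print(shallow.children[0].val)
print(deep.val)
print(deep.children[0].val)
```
12
147
12
19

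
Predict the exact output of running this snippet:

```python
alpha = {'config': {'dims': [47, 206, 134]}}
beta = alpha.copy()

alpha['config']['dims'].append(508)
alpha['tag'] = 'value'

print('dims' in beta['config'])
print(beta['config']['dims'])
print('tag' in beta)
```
True
[47, 206, 134, 508]
False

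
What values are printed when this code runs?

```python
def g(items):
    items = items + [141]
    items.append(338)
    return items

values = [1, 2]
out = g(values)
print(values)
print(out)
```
[1, 2]
[1, 2, 141, 338]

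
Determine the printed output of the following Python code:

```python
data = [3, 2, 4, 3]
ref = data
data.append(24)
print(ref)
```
[3, 2, 4, 3, 24]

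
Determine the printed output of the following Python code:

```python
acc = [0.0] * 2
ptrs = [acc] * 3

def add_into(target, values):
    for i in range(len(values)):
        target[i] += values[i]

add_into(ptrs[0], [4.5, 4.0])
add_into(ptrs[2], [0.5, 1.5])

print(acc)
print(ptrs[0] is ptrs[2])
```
[5.0, 5.5]
True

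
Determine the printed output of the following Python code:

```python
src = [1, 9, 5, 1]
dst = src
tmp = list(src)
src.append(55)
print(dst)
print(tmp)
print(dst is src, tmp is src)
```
[1, 9, 5, 1, 55]
[1, 9, 5, 1]
True False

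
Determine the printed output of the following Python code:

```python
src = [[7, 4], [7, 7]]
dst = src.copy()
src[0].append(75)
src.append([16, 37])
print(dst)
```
[[7, 4, 75], [7, 7]]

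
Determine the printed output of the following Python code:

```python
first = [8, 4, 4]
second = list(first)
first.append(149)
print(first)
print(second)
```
[8, 4, 4, 149]
[8, 4, 4]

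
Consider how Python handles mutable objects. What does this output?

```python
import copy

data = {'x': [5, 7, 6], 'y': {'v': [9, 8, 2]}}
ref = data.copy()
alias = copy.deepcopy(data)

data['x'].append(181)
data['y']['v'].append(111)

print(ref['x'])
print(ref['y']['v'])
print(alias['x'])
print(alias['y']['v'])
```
[5, 7, 6, 181]
[9, 8, 2, 111]
[5, 7, 6]
[9, 8, 2]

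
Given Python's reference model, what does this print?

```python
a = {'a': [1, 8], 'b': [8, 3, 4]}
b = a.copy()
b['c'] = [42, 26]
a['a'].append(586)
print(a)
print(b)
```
{'a': [1, 8, 586], 'b': [8, 3, 4]}
{'a': [1, 8, 586], 'b': [8, 3, 4], 'c': [42, 26]}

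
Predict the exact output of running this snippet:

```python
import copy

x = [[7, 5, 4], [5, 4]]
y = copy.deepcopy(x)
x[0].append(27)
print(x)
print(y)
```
[[7, 5, 4, 27], [5, 4]]
[[7, 5, 4], [5, 4]]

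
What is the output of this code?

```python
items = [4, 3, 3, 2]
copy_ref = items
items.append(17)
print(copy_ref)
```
[4, 3, 3, 2, 17]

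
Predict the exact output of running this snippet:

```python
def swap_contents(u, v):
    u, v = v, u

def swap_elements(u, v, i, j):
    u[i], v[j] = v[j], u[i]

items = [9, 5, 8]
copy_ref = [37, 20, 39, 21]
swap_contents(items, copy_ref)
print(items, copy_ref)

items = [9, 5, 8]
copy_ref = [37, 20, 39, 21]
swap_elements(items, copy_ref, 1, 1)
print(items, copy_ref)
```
[9, 5, 8] [37, 20, 39, 21]
[9, 20, 8] [37, 5, 39, 21]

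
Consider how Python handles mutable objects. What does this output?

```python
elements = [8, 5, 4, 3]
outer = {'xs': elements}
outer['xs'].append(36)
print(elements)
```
[8, 5, 4, 3, 36]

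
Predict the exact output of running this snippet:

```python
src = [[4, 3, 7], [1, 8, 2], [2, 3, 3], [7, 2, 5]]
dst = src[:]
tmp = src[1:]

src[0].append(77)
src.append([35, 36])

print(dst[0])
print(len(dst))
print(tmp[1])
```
[4, 3, 7, 77]
4
[2, 3, 3]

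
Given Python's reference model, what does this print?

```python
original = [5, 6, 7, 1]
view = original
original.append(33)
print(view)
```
[5, 6, 7, 1, 33]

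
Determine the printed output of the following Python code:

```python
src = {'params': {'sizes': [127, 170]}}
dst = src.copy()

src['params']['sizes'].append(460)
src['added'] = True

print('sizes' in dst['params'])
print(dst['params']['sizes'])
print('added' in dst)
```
True
[127, 170, 460]
False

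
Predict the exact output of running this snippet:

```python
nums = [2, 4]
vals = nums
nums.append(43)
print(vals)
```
[2, 4, 43]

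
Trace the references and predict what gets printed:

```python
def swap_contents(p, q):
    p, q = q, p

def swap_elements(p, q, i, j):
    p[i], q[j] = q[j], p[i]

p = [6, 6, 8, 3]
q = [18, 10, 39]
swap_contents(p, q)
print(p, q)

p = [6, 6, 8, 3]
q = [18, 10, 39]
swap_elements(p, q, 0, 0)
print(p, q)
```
[6, 6, 8, 3] [18, 10, 39]
[18, 6, 8, 3] [6, 10, 39]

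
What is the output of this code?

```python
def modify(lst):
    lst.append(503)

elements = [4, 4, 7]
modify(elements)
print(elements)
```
[4, 4, 7, 503]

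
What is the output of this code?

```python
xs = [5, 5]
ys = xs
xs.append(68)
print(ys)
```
[5, 5, 68]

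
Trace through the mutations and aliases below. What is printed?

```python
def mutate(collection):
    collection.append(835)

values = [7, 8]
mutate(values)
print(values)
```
[7, 8, 835]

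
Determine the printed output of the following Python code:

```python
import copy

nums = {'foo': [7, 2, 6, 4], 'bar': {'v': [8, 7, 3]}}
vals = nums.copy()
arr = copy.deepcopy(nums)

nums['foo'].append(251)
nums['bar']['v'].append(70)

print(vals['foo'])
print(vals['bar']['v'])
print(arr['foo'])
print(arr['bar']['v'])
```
[7, 2, 6, 4, 251]
[8, 7, 3, 70]
[7, 2, 6, 4]
[8, 7, 3]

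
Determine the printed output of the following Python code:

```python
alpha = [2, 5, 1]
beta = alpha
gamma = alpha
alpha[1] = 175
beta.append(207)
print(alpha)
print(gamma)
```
[2, 175, 1, 207]
[2, 175, 1, 207]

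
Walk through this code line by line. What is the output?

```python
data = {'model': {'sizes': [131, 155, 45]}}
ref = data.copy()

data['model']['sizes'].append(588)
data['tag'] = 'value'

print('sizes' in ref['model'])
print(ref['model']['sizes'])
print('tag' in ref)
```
True
[131, 155, 45, 588]
False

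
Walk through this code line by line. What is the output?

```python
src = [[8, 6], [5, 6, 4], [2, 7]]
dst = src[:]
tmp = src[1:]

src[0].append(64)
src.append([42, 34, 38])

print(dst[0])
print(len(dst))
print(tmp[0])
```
[8, 6, 64]
3
[5, 6, 4]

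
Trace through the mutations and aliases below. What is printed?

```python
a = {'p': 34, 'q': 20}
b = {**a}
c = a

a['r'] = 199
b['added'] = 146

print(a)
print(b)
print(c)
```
{'p': 34, 'q': 20, 'r': 199}
{'p': 34, 'q': 20, 'added': 146}
{'p': 34, 'q': 20, 'r': 199}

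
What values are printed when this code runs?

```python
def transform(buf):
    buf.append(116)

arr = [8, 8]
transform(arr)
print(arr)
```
[8, 8, 116]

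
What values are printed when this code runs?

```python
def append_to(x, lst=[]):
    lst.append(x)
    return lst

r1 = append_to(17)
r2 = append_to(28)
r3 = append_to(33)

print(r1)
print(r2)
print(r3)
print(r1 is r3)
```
[17, 28, 33]
[17, 28, 33]
[17, 28, 33]
True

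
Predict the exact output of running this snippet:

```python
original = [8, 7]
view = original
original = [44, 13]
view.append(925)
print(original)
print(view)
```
[44, 13]
[8, 7, 925]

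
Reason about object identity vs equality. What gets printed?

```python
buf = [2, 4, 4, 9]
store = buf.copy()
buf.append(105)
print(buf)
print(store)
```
[2, 4, 4, 9, 105]
[2, 4, 4, 9]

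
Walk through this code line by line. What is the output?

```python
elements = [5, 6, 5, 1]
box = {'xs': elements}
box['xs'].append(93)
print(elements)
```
[5, 6, 5, 1, 93]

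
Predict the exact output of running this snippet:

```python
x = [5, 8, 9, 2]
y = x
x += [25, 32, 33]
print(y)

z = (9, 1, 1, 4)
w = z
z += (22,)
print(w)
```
[5, 8, 9, 2, 25, 32, 33]
(9, 1, 1, 4)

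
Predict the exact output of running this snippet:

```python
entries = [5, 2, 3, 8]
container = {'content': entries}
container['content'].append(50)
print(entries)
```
[5, 2, 3, 8, 50]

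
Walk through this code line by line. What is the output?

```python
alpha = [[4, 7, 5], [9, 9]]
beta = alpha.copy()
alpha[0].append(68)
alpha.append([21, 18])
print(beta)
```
[[4, 7, 5, 68], [9, 9]]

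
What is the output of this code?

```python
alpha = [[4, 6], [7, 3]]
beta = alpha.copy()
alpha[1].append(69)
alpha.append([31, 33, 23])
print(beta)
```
[[4, 6], [7, 3, 69]]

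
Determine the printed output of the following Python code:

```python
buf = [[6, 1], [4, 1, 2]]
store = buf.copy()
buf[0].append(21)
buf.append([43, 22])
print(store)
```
[[6, 1, 21], [4, 1, 2]]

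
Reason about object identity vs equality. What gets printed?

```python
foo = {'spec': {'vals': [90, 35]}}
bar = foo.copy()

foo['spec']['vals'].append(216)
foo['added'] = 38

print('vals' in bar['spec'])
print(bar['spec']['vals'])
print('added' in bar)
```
True
[90, 35, 216]
False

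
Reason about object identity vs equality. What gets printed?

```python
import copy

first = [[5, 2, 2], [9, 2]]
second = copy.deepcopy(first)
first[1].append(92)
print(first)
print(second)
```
[[5, 2, 2], [9, 2, 92]]
[[5, 2, 2], [9, 2]]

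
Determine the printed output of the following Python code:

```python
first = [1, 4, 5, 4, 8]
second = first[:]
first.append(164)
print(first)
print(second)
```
[1, 4, 5, 4, 8, 164]
[1, 4, 5, 4, 8]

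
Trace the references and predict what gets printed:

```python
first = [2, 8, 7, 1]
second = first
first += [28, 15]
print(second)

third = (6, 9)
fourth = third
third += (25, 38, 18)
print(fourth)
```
[2, 8, 7, 1, 28, 15]
(6, 9)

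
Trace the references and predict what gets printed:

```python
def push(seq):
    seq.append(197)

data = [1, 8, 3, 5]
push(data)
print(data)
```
[1, 8, 3, 5, 197]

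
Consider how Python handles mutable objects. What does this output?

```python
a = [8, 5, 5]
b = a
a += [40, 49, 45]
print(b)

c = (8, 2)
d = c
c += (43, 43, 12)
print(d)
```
[8, 5, 5, 40, 49, 45]
(8, 2)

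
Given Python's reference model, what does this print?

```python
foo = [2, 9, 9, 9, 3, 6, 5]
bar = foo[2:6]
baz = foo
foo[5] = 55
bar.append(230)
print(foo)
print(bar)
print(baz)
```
[2, 9, 9, 9, 3, 55, 5]
[9, 9, 3, 6, 230]
[2, 9, 9, 9, 3, 55, 5]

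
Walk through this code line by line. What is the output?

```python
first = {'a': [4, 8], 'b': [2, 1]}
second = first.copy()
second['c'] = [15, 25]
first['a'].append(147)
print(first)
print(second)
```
{'a': [4, 8, 147], 'b': [2, 1]}
{'a': [4, 8, 147], 'b': [2, 1], 'c': [15, 25]}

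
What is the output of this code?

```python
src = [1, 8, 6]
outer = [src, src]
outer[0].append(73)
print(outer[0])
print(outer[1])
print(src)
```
[1, 8, 6, 73]
[1, 8, 6, 73]
[1, 8, 6, 73]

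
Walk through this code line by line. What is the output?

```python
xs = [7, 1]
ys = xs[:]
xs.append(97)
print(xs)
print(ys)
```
[7, 1, 97]
[7, 1]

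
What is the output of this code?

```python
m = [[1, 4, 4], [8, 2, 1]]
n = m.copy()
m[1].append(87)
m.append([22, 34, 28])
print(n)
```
[[1, 4, 4], [8, 2, 1, 87]]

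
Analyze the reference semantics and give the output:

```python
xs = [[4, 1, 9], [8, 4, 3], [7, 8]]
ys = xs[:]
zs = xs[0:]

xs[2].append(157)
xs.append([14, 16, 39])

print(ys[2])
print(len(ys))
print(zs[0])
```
[7, 8, 157]
3
[4, 1, 9]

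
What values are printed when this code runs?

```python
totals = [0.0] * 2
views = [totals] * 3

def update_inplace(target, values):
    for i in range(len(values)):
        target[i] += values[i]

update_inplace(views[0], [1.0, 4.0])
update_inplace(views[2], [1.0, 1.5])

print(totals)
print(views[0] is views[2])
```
[2.0, 5.5]
True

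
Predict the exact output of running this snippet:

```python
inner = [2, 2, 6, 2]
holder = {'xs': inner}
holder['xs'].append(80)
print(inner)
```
[2, 2, 6, 2, 80]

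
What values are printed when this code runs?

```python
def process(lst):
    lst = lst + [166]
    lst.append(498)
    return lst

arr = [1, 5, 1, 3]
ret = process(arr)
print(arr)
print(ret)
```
[1, 5, 1, 3]
[1, 5, 1, 3, 166, 498]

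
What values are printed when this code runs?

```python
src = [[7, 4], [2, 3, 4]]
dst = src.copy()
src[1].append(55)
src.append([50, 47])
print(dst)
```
[[7, 4], [2, 3, 4, 55]]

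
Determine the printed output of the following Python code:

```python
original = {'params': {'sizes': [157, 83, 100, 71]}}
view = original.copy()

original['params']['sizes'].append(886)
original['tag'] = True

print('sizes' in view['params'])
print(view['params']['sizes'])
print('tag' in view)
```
True
[157, 83, 100, 71, 886]
False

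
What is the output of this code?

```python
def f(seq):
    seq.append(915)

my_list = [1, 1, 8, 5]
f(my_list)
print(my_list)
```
[1, 1, 8, 5, 915]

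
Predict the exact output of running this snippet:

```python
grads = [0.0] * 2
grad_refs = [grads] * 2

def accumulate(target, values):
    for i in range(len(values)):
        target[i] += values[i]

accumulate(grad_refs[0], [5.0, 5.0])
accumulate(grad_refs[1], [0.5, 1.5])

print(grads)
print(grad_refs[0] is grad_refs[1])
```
[5.5, 6.5]
True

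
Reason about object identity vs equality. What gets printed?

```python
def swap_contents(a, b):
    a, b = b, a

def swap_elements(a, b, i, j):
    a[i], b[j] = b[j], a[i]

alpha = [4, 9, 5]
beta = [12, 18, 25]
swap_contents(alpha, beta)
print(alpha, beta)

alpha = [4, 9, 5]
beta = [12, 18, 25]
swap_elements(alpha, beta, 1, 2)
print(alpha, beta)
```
[4, 9, 5] [12, 18, 25]
[4, 25, 5] [12, 18, 9]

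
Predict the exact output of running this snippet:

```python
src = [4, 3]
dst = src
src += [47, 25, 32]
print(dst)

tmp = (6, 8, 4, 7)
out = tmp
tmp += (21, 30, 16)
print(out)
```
[4, 3, 47, 25, 32]
(6, 8, 4, 7)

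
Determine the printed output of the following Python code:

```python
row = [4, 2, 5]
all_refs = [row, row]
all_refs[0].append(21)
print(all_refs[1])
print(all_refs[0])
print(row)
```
[4, 2, 5, 21]
[4, 2, 5, 21]
[4, 2, 5, 21]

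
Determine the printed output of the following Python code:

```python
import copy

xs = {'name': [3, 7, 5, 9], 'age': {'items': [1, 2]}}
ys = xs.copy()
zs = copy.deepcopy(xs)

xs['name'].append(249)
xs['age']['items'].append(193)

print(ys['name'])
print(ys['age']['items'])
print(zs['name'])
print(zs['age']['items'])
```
[3, 7, 5, 9, 249]
[1, 2, 193]
[3, 7, 5, 9]
[1, 2]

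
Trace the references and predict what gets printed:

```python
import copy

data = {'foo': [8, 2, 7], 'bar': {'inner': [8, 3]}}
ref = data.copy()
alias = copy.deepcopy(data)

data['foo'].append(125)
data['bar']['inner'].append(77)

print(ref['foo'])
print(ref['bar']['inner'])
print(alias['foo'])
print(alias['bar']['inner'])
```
[8, 2, 7, 125]
[8, 3, 77]
[8, 2, 7]
[8, 3]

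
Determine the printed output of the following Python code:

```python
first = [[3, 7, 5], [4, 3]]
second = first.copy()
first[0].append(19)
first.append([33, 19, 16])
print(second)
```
[[3, 7, 5, 19], [4, 3]]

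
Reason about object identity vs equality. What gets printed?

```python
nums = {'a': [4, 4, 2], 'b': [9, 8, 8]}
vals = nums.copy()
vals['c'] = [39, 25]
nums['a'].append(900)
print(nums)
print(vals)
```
{'a': [4, 4, 2, 900], 'b': [9, 8, 8]}
{'a': [4, 4, 2, 900], 'b': [9, 8, 8], 'c': [39, 25]}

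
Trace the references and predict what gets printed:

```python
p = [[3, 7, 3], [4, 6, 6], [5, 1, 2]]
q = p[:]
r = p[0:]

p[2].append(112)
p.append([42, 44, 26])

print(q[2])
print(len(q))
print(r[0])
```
[5, 1, 2, 112]
3
[3, 7, 3]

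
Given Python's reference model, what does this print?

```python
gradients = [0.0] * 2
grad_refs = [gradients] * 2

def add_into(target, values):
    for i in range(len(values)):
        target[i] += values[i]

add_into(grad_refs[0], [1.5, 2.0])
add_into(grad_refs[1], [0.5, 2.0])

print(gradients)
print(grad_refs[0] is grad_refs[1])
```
[2.0, 4.0]
True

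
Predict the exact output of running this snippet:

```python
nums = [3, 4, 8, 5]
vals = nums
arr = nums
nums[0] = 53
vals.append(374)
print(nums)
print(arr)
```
[53, 4, 8, 5, 374]
[53, 4, 8, 5, 374]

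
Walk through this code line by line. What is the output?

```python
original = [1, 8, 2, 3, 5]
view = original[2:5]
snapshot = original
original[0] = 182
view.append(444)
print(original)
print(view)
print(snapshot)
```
[182, 8, 2, 3, 5]
[2, 3, 5, 444]
[182, 8, 2, 3, 5]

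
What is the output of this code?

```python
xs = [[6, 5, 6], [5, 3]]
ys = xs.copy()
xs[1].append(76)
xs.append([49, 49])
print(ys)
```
[[6, 5, 6], [5, 3, 76]]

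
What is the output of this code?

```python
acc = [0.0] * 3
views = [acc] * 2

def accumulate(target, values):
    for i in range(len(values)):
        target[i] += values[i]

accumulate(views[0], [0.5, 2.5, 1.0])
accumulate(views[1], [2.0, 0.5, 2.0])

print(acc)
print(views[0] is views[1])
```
[2.5, 3.0, 3.0]
True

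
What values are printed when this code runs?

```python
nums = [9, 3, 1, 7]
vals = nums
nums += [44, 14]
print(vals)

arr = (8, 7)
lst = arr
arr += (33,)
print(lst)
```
[9, 3, 1, 7, 44, 14]
(8, 7)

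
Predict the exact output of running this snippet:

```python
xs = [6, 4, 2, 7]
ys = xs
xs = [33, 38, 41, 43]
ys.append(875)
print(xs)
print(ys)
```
[33, 38, 41, 43]
[6, 4, 2, 7, 875]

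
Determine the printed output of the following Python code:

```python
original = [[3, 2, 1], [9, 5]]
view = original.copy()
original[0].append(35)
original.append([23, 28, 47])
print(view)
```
[[3, 2, 1, 35], [9, 5]]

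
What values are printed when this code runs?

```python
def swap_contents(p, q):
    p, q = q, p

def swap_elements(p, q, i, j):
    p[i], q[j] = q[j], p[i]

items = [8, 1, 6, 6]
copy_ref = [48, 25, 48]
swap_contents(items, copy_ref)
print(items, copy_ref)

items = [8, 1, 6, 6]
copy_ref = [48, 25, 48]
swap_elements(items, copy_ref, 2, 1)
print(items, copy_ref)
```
[8, 1, 6, 6] [48, 25, 48]
[8, 1, 25, 6] [48, 6, 48]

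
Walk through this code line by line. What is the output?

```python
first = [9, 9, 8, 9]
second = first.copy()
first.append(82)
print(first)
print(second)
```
[9, 9, 8, 9, 82]
[9, 9, 8, 9]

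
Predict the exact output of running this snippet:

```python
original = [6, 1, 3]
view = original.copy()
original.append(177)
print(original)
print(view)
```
[6, 1, 3, 177]
[6, 1, 3]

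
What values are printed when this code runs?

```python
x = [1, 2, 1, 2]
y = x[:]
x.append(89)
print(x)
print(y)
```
[1, 2, 1, 2, 89]
[1, 2, 1, 2]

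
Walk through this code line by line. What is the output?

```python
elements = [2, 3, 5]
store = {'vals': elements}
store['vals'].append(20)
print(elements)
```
[2, 3, 5, 20]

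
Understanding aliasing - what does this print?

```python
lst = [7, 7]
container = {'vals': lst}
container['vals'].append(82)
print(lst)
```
[7, 7, 82]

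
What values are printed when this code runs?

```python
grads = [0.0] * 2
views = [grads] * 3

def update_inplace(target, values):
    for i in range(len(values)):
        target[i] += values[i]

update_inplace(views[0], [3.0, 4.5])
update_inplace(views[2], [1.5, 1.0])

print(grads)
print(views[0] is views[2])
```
[4.5, 5.5]
True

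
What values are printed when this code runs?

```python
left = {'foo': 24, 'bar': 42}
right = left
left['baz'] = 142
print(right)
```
{'foo': 24, 'bar': 42, 'baz': 142}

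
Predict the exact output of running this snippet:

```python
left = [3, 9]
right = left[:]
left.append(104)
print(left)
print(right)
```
[3, 9, 104]
[3, 9]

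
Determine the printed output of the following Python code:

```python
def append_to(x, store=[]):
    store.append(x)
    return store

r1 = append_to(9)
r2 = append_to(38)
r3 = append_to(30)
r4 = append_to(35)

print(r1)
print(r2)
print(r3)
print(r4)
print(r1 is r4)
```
[9, 38, 30, 35]
[9, 38, 30, 35]
[9, 38, 30, 35]
[9, 38, 30, 35]
True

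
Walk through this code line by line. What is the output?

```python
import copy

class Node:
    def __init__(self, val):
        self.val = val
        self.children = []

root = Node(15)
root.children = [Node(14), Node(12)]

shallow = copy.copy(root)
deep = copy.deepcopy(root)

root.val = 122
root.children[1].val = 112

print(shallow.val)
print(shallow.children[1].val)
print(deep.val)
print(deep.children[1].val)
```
15
112
15
12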